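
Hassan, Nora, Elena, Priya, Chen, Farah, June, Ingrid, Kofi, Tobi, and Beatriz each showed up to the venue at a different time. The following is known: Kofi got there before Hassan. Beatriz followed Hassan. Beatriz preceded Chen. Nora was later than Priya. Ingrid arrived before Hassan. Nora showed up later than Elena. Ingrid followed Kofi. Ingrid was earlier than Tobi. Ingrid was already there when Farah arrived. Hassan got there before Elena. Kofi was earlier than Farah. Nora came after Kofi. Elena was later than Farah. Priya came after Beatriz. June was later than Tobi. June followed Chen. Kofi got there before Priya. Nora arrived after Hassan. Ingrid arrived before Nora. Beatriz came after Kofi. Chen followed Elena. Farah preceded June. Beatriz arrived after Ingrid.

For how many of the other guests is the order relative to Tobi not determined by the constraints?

Forced before Tobi: Ingrid and Kofi; forced after Tobi: June.
That leaves Beatriz, Chen, Elena, Farah, Hassan, Nora, and Priya with no forced order relative to Tobi — 7.

7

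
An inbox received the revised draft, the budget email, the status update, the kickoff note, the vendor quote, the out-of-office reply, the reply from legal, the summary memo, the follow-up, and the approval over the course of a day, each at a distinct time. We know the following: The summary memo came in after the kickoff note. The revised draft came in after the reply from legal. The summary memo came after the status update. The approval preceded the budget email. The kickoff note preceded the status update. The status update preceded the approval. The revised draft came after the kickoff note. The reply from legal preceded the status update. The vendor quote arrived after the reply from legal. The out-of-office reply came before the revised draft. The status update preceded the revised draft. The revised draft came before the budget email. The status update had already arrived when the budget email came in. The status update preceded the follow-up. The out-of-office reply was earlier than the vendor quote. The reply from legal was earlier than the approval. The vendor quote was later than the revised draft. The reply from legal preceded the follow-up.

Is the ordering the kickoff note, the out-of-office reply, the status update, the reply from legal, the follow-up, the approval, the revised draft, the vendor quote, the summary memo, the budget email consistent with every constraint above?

The constraints require the reply from legal before the status update, but in the proposed sequence the status update appears ahead of the reply from legal. That one violation is enough.

no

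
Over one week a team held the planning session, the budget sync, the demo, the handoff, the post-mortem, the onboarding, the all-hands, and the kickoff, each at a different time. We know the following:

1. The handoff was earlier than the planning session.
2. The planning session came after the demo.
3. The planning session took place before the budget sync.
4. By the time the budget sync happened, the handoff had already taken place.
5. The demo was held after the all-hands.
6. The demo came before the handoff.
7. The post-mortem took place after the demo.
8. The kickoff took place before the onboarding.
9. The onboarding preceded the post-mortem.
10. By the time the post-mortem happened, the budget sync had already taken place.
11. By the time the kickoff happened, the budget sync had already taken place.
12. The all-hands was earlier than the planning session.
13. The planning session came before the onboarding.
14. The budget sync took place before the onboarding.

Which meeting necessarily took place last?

Every other meeting has a chain of constraints placing it before the post-mortem, so the post-mortem is last.

the post-mortem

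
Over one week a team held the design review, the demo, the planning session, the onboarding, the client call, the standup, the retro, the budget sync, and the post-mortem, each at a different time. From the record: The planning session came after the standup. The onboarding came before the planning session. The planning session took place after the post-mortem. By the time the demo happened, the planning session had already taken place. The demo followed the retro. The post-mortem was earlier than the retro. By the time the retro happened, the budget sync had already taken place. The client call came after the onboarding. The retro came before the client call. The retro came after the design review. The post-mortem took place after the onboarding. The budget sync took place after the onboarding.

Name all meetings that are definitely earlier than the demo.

Directly stated before the demo: the planning session and the retro.
The budget sync reaches the demo via the budget sync → the retro → the demo.
The design review reaches the demo via the design review → the retro → the demo.
The onboarding reaches the demo via the onboarding → the planning session → the demo.
Likewise the post-mortem and the standup each reach the demo by chaining the stated constraints.
No chain forces the client call ahead of the demo.

the budget sync, the design review, the onboarding, the planning session, the post-mortem, the retro, the standup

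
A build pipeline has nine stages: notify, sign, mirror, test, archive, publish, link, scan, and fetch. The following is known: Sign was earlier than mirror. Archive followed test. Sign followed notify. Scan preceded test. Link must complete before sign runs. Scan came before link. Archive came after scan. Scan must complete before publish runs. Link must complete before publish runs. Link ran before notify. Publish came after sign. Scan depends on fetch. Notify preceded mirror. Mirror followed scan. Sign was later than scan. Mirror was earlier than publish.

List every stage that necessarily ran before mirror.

Directly stated before mirror: notify, scan, and sign.
Fetch reaches mirror via fetch → scan → mirror.
Link reaches mirror via link → sign → mirror.
No chain forces archive (or any of the others) ahead of mirror.

fetch, link, notify, scan, sign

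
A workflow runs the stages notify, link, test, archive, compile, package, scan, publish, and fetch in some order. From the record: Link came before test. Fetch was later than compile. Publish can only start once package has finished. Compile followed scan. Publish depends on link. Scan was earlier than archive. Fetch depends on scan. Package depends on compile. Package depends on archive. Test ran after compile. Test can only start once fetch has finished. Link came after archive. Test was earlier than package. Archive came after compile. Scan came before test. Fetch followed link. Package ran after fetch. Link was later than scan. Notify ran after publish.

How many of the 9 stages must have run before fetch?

Directly stated before fetch: compile, link, and scan.
Archive reaches fetch via archive → link → fetch.
No chain forces notify (or any of the others) ahead of fetch.
That's archive, compile, link, and scan — 4 in all.

4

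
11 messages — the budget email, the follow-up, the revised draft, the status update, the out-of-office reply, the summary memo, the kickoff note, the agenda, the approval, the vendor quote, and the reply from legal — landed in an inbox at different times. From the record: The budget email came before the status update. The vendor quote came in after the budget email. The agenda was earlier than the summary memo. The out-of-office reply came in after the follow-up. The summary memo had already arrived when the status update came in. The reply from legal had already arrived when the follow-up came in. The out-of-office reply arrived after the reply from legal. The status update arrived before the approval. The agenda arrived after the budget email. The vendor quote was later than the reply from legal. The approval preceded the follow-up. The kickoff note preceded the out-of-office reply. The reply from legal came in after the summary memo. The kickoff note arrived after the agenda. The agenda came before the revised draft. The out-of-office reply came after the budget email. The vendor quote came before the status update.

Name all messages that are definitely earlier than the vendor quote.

the agenda, the budget email, the reply from legal, the summary memo

Directly stated before the vendor quote: the budget email and the reply from legal.
The agenda reaches the vendor quote via the agenda → the summary memo → the reply from legal → the vendor quote.
The summary memo reaches the vendor quote via the summary memo → the reply from legal → the vendor quote.
No chain forces the out-of-office reply (or any of the others) ahead of the vendor quote.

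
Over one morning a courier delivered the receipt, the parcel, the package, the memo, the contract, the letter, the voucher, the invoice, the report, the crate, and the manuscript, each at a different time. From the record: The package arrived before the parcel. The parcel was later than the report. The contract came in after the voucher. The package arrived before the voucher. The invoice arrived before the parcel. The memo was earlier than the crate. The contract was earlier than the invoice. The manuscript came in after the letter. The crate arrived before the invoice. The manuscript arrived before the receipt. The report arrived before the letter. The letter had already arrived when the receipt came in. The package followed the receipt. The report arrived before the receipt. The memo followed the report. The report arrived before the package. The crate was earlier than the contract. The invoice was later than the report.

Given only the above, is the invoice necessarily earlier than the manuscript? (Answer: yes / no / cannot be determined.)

no

Tracing the constraints gives the manuscript → the receipt → the package → the voucher → the contract → the invoice, so the manuscript must come before the invoice.
That means the invoice cannot be before the manuscript.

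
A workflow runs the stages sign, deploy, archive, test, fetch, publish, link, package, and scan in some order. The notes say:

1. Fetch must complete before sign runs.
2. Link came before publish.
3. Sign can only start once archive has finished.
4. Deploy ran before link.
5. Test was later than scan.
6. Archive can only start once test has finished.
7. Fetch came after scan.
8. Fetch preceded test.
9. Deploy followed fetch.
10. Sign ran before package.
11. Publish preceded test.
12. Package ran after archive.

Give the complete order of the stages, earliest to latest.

The constraints fix every adjacent pair, so only one ordering works:
scan → fetch → deploy → link → publish → test → archive → sign → package.

scan, fetch, deploy, link, publish, test, archive, sign, package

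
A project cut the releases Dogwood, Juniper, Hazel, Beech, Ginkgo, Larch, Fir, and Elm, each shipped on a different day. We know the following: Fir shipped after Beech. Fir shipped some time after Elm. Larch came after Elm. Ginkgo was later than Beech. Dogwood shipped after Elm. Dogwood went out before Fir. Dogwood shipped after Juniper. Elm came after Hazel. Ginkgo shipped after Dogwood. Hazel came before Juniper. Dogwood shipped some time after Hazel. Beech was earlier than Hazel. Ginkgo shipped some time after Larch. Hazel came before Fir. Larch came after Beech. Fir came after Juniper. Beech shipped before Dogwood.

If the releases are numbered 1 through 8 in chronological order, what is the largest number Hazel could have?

2

Hazel must come before Dogwood, Elm, Fir, Ginkgo, Juniper, and Larch — 6 releases forced after it.
Everything else can be placed before Hazel in some valid order, so Hazel can sit as late as position 8 − 6 = 2.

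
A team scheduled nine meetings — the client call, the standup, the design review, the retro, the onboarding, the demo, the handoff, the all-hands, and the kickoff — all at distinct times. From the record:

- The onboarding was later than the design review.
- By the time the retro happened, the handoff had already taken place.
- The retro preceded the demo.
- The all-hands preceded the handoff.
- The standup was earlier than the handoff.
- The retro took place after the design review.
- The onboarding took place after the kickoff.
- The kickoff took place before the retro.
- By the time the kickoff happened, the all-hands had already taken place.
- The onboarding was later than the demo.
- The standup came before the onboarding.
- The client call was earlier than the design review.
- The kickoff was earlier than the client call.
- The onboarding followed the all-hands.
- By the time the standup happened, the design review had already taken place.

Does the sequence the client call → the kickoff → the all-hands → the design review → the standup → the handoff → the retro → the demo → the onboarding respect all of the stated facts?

no

The constraints require the kickoff before the client call, but in the proposed sequence the client call appears ahead of the kickoff. That one violation is enough.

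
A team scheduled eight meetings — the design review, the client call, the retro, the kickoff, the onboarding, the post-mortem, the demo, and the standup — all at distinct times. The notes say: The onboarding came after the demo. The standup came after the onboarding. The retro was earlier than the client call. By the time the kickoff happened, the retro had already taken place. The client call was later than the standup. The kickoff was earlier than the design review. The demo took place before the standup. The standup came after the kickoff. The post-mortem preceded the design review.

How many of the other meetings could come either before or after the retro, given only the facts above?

3

Forced after the retro: the client call, the design review, the kickoff, and the standup.
That leaves the demo, the onboarding, and the post-mortem with no forced order relative to the retro — 3.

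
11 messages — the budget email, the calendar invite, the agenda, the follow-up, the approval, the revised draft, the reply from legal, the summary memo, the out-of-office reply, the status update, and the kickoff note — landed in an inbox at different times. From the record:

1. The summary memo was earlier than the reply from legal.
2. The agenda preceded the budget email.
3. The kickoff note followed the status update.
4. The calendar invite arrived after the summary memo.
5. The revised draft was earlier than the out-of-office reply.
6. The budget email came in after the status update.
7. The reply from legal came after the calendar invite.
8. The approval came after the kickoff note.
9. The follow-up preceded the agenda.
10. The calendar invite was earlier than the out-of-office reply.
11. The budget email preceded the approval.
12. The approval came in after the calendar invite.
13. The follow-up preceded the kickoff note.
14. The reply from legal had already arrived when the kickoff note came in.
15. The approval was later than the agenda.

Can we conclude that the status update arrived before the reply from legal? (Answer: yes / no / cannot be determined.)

cannot be determined

No chain of stated constraints runs from the status update to the reply from legal, and none runs from the reply from legal to the status update either.
So the relative order of the status update and the reply from legal is not fixed by the given facts.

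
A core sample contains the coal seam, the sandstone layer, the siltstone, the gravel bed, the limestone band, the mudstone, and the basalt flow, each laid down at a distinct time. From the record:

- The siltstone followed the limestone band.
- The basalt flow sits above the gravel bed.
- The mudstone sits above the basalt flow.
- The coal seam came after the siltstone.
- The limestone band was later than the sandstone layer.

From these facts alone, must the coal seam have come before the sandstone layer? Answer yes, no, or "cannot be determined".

no

Tracing the constraints gives the sandstone layer → the limestone band → the siltstone → the coal seam, so the sandstone layer must come before the coal seam.
That means the coal seam cannot be before the sandstone layer.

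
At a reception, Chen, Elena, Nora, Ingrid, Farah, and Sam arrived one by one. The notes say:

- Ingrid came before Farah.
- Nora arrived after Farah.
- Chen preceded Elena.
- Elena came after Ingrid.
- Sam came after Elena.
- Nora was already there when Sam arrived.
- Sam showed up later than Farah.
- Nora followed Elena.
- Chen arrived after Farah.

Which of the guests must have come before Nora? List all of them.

Directly stated before Nora: Elena and Farah.
Chen reaches Nora via Chen → Elena → Nora.
Ingrid reaches Nora via Ingrid → Farah → Nora.
No chain forces Sam ahead of Nora.

Chen, Elena, Farah, Ingrid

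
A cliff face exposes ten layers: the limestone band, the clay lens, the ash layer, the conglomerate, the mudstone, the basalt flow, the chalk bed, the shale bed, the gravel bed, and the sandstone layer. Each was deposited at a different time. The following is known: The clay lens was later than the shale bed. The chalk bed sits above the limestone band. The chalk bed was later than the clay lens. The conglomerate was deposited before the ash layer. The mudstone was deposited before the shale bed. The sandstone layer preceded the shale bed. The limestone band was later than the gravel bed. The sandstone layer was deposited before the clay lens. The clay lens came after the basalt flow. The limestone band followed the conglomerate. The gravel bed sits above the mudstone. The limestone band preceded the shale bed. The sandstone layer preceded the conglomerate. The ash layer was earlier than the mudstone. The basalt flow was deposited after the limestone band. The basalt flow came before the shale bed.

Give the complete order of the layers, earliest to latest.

The constraints fix every adjacent pair, so only one ordering works:
the sandstone layer → the conglomerate → the ash layer → the mudstone → the gravel bed → the limestone band → the basalt flow → the shale bed → the clay lens → the chalk bed.

the sandstone layer, the conglomerate, the ash layer, the mudstone, the gravel bed, the limestone band, the basalt flow, the shale bed, the clay lens, the chalk bed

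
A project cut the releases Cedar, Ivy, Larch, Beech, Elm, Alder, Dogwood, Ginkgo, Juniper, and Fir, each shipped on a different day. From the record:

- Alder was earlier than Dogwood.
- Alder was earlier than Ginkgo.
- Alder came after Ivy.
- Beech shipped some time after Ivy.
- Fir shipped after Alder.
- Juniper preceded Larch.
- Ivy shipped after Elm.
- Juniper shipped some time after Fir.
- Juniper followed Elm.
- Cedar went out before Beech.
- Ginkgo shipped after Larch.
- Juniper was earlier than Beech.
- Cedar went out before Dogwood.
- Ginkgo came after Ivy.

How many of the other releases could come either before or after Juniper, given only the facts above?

Forced before Juniper: Alder, Elm, Fir, and Ivy; forced after Juniper: Beech, Ginkgo, and Larch.
That leaves Cedar and Dogwood with no forced order relative to Juniper — 2.

2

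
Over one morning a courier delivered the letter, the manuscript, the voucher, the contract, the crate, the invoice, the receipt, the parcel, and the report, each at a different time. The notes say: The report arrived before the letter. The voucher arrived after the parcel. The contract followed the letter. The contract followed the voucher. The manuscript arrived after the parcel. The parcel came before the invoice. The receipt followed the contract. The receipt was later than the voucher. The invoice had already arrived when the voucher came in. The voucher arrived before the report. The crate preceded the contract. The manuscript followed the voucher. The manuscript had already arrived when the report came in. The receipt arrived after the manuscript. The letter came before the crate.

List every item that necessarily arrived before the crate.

Directly stated before the crate: the letter.
The invoice reaches the crate via the invoice → the voucher → the report → the letter → the crate.
The manuscript reaches the crate via the manuscript → the report → the letter → the crate.
The parcel reaches the crate via the parcel → the voucher → the report → the letter → the crate.
Likewise the report and the voucher each reach the crate by chaining the stated constraints.
No chain forces the receipt (or any of the others) ahead of the crate.

the invoice, the letter, the manuscript, the parcel, the report, the voucher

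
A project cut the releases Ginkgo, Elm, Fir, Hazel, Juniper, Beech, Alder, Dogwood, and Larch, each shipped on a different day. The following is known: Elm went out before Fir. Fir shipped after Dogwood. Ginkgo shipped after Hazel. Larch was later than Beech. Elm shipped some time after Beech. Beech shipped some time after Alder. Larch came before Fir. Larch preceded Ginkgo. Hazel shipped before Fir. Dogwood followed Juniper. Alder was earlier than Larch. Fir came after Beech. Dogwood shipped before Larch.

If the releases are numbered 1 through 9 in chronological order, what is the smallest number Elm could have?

Alder and Beech must both come before Elm — 2 forced predecessors.
Nothing else is forced ahead of Elm, so its earliest slot is position 2 + 1 = 3.

3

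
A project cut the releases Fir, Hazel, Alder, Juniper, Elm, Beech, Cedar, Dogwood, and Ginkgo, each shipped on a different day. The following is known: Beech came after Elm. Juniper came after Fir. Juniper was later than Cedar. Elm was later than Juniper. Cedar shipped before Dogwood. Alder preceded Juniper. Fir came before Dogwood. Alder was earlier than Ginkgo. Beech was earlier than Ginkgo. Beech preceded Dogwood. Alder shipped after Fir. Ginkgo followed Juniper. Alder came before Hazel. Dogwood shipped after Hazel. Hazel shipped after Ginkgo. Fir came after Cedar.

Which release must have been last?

Every other release has a chain of constraints placing it before Dogwood, so Dogwood is last.

Dogwood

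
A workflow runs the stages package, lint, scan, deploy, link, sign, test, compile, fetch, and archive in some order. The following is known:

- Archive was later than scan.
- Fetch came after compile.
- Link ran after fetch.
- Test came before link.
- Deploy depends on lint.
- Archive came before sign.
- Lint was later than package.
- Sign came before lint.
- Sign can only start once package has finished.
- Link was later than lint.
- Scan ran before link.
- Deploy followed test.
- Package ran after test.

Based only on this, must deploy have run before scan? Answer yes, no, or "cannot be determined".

Tracing the constraints gives scan → archive → sign → lint → deploy, so scan must come before deploy.
That means deploy cannot be before scan.

no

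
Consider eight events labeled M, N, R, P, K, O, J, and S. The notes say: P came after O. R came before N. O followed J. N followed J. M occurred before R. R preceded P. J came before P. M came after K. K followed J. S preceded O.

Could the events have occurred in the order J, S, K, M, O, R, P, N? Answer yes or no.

Check each stated constraint against the proposed order — e.g. J is ahead of P; J is ahead of N. Every pair is in the required order; nothing is violated.

yes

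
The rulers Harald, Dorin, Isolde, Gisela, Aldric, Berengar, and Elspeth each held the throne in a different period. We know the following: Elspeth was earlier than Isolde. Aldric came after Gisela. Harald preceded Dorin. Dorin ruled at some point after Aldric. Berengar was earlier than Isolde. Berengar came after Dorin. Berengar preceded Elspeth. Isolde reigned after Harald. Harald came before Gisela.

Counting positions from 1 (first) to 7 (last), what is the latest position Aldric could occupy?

Aldric must come before Berengar, Dorin, Elspeth, and Isolde — 4 rulers forced after them.
Everything else can be placed before Aldric in some valid order, so Aldric can sit as late as position 7 − 4 = 3.

3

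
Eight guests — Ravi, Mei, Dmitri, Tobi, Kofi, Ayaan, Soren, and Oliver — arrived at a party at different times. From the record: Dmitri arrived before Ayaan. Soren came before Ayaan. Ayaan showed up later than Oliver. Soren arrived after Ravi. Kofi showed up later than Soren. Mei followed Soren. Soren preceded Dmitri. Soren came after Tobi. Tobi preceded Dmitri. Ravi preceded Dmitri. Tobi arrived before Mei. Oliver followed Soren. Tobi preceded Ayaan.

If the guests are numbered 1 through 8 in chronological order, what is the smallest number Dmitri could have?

4

Ravi, Soren, and Tobi must all come before Dmitri — 3 forced predecessors.
Nothing else is forced ahead of Dmitri, so their earliest slot is position 3 + 1 = 4.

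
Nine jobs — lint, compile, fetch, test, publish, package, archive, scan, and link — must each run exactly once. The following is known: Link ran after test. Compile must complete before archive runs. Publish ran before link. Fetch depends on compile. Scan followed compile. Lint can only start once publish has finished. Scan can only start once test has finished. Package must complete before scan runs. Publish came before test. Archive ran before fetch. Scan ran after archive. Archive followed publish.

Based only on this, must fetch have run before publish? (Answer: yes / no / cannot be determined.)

no

Tracing the constraints gives publish → archive → fetch, so publish must come before fetch.
That means fetch cannot be before publish.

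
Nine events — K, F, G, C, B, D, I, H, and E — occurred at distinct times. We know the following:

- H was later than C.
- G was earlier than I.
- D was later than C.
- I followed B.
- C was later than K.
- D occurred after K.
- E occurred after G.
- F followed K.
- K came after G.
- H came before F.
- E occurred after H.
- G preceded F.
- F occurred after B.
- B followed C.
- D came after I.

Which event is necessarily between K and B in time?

Tracing the constraints gives K → C → B, so C sits after K and before B.
No other event is forced both after K and before B.

C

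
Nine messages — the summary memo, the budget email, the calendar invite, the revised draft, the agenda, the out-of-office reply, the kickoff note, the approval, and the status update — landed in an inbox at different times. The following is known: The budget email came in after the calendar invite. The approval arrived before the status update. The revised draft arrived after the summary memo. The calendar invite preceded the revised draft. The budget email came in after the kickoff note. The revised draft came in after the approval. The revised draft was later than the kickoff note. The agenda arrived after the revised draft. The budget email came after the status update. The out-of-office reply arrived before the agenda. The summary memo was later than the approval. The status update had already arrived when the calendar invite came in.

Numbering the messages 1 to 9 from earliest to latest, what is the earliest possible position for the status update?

2

The approval must come before the status update — 1 forced predecessor.
Nothing else is forced ahead of the status update, so its earliest slot is position 1 + 1 = 2.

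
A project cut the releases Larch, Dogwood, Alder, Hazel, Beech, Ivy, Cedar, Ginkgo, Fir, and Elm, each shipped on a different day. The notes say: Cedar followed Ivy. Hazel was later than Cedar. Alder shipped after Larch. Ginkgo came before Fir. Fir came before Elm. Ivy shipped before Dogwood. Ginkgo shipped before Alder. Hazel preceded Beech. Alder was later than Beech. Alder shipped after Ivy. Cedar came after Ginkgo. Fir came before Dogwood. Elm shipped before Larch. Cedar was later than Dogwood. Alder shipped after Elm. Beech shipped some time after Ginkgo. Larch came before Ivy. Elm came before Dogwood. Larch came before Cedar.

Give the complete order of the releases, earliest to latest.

The constraints fix every adjacent pair, so only one ordering works:
Ginkgo → Fir → Elm → Larch → Ivy → Dogwood → Cedar → Hazel → Beech → Alder.

Ginkgo, Fir, Elm, Larch, Ivy, Dogwood, Cedar, Hazel, Beech, Alder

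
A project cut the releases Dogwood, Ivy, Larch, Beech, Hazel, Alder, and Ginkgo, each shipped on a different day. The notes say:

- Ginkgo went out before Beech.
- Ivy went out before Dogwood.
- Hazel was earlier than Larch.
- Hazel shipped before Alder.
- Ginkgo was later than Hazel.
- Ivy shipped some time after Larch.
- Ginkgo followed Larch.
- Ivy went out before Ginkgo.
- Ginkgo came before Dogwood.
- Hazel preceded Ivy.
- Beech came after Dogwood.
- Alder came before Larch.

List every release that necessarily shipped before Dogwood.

Alder, Ginkgo, Hazel, Ivy, Larch

Directly stated before Dogwood: Ginkgo and Ivy.
Alder reaches Dogwood via Alder → Larch → Ivy → Dogwood.
Hazel reaches Dogwood via Hazel → Ginkgo → Dogwood.
Larch reaches Dogwood via Larch → Ivy → Dogwood.
No chain forces Beech ahead of Dogwood.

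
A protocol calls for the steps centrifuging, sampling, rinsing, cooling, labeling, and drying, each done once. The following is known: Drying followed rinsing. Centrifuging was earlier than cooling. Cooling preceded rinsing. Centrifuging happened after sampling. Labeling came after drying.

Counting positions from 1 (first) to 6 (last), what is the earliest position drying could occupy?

Centrifuging, cooling, rinsing, and sampling must all come before drying — 4 forced predecessors.
Nothing else is forced ahead of drying, so its earliest slot is position 4 + 1 = 5.

5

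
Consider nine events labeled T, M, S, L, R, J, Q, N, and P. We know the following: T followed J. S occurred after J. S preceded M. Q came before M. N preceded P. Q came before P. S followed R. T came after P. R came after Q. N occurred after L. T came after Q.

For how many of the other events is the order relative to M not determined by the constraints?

4

Forced before M: J, Q, R, and S.
That leaves L, N, P, and T with no forced order relative to M — 4.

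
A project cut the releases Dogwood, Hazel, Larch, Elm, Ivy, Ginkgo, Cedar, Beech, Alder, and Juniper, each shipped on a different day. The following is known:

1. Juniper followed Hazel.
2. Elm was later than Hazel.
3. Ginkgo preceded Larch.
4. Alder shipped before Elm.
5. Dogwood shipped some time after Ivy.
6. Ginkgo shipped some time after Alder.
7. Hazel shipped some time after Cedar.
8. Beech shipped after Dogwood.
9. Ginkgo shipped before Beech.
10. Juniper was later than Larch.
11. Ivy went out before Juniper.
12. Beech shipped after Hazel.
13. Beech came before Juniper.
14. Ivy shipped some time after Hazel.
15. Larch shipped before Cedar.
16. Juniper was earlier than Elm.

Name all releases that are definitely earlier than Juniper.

Directly stated before Juniper: Beech, Hazel, Ivy, and Larch.
Alder reaches Juniper via Alder → Ginkgo → Beech → Juniper.
Cedar reaches Juniper via Cedar → Hazel → Juniper.
Dogwood reaches Juniper via Dogwood → Beech → Juniper.
Likewise Ginkgo reaches Juniper by chaining the stated constraints.

Alder, Beech, Cedar, Dogwood, Ginkgo, Hazel, Ivy, Larch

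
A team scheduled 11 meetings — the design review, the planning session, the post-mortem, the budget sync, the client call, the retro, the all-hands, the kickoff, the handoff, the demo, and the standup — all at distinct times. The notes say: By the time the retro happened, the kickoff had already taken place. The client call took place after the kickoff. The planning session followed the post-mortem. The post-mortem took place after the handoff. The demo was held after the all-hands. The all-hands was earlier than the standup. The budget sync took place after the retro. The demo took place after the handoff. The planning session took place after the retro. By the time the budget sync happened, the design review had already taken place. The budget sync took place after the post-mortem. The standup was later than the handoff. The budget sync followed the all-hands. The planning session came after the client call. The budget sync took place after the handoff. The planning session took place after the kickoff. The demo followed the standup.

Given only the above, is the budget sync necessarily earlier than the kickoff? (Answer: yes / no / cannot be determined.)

no

Tracing the constraints gives the kickoff → the retro → the budget sync, so the kickoff must come before the budget sync.
That means the budget sync cannot be before the kickoff.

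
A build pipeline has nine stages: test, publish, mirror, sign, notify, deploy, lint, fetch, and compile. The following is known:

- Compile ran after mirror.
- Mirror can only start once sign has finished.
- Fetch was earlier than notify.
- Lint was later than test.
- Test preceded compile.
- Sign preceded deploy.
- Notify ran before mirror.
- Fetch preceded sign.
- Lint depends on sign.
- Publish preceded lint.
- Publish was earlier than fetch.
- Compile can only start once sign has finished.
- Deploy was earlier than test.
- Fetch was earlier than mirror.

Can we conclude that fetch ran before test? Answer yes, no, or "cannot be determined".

yes

Chain the constraints: fetch → sign → deploy → test. Each link is directly stated, so fetch comes before test.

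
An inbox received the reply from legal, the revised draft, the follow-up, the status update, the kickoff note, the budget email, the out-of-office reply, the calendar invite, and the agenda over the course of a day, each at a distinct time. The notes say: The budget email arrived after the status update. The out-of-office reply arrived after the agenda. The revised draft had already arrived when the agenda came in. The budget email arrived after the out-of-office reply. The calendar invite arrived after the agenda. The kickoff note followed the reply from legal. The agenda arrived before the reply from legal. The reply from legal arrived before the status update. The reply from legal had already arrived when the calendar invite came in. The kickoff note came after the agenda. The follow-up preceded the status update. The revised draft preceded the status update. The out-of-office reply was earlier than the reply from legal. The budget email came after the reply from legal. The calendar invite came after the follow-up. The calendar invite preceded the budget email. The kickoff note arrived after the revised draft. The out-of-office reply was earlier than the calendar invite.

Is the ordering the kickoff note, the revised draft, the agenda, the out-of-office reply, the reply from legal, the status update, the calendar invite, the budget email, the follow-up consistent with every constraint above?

no

The constraints require the follow-up before the calendar invite, but in the proposed sequence the calendar invite appears ahead of the follow-up. That one violation is enough.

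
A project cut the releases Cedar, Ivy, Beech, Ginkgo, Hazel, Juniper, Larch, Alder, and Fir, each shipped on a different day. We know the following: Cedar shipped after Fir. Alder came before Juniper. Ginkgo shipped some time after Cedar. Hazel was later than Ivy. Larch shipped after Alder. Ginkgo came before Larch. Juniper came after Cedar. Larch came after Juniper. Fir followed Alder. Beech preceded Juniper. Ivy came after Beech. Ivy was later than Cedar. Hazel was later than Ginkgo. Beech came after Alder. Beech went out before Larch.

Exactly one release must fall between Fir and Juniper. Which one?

Tracing the constraints gives Fir → Cedar → Juniper, so Cedar sits after Fir and before Juniper.
No other release is forced both after Fir and before Juniper.

Cedar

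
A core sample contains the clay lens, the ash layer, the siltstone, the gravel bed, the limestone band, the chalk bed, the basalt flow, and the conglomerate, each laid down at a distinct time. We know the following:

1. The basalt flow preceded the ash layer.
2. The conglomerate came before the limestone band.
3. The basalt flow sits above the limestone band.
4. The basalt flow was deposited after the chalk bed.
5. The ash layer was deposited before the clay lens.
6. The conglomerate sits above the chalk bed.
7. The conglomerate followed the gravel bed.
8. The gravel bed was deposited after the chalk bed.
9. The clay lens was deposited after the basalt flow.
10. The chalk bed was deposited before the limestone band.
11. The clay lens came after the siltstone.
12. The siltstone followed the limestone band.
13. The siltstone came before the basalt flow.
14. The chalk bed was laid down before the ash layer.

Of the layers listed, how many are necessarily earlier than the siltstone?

4

Directly stated before the siltstone: the limestone band.
The chalk bed reaches the siltstone via the chalk bed → the limestone band → the siltstone.
The conglomerate reaches the siltstone via the conglomerate → the limestone band → the siltstone.
The gravel bed reaches the siltstone via the gravel bed → the conglomerate → the limestone band → the siltstone.
No chain forces the basalt flow (or any of the others) ahead of the siltstone.
That's the chalk bed, the conglomerate, the gravel bed, and the limestone band — 4 in all.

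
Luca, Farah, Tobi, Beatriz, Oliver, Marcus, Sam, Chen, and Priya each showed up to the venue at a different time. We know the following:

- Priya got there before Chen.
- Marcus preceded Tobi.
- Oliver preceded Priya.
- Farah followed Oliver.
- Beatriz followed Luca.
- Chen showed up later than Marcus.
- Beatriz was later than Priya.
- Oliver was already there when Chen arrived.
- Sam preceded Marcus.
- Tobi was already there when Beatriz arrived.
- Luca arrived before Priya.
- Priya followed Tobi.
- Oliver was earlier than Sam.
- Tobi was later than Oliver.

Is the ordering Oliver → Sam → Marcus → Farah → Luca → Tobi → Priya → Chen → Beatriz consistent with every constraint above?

Check each stated constraint against the proposed order — e.g. Oliver is ahead of Priya; Oliver is ahead of Chen. Every pair is in the required order; nothing is violated.

yes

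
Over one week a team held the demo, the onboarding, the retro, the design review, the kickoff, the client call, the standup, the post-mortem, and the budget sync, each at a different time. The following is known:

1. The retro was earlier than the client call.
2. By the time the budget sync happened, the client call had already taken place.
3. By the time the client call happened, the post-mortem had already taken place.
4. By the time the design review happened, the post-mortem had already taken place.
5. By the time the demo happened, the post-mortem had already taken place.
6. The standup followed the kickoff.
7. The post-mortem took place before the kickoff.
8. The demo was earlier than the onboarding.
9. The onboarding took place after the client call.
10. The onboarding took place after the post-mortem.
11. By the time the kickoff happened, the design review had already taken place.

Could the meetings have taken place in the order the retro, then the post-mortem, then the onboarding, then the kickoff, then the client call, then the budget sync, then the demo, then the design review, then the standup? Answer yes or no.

The constraints require the demo before the onboarding, but in the proposed sequence the onboarding appears ahead of the demo. That one violation is enough.

no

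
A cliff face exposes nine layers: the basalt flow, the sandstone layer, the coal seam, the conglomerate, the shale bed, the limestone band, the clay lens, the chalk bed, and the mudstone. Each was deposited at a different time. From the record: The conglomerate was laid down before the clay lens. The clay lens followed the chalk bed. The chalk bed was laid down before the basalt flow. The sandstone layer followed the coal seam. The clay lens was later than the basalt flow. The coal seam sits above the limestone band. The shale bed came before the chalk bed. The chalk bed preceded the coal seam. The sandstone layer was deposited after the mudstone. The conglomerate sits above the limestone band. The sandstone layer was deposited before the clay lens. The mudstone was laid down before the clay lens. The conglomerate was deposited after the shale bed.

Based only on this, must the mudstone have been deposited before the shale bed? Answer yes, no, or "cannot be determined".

No chain of stated constraints runs from the mudstone to the shale bed, and none runs from the shale bed to the mudstone either.
So the relative order of the mudstone and the shale bed is not fixed by the given facts.

cannot be determined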